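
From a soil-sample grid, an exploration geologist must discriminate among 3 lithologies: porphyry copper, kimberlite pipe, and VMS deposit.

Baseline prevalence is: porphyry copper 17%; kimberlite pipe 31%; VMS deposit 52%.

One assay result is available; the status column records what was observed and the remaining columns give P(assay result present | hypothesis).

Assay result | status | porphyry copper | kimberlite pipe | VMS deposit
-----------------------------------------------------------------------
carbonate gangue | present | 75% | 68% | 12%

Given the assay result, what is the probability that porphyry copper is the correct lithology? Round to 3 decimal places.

For each hypothesis, the unnormalized posterior weight is prior × likelihood:
  porphyry copper: 0.17 × 0.75 = 0.1275
  kimberlite pipe: 0.31 × 0.68 = 0.2108
  VMS deposit: 0.52 × 0.12 = 0.0624
Normalizing constant Z = 0.1275 + 0.2108 + 0.0624 = 0.4007.
P(porphyry copper | evidence) = 0.1275 / 0.4007 ≈ 0.318.

0.318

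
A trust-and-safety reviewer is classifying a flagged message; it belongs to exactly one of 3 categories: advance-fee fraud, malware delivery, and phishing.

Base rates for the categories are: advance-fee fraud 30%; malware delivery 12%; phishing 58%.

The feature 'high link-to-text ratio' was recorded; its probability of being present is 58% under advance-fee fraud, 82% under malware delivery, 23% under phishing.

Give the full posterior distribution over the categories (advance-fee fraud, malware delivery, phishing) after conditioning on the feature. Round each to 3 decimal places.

For each hypothesis, the unnormalized posterior weight is prior × likelihood:
  advance-fee fraud: 0.30 × 0.58 = 0.174
  malware delivery: 0.12 × 0.82 = 0.0984
  phishing: 0.58 × 0.23 = 0.1334
The unnormalized weights sum to 0.4058.
P(advance-fee fraud | evidence) = 0.174 / 0.4058 ≈ 0.429
P(malware delivery | evidence) = 0.0984 / 0.4058 ≈ 0.242
P(phishing | evidence) = 0.1334 / 0.4058 ≈ 0.329

0.429, 0.242, 0.329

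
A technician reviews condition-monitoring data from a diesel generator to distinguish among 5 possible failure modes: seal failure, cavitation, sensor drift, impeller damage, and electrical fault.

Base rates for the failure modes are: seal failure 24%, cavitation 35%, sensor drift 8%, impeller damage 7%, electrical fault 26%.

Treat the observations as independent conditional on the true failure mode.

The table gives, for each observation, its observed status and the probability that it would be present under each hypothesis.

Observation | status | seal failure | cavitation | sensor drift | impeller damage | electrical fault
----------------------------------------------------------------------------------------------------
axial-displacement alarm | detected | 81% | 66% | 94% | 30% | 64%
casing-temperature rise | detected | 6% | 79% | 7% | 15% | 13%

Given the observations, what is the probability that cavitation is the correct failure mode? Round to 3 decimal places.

Multiply each prior by the joint likelihood of the evidence pattern:
  seal failure: 0.24 × 0.81 × 0.06 = 0.011664
  cavitation: 0.35 × 0.66 × 0.79 = 0.18249
  sensor drift: 0.08 × 0.94 × 0.07 = 0.005264
  impeller damage: 0.07 × 0.30 × 0.15 = 0.00315
  electrical fault: 0.26 × 0.64 × 0.13 = 0.021632
Marginal likelihood of the evidence = 0.2242.
P(cavitation | evidence) = 0.18249 / 0.2242 ≈ 0.814.

0.814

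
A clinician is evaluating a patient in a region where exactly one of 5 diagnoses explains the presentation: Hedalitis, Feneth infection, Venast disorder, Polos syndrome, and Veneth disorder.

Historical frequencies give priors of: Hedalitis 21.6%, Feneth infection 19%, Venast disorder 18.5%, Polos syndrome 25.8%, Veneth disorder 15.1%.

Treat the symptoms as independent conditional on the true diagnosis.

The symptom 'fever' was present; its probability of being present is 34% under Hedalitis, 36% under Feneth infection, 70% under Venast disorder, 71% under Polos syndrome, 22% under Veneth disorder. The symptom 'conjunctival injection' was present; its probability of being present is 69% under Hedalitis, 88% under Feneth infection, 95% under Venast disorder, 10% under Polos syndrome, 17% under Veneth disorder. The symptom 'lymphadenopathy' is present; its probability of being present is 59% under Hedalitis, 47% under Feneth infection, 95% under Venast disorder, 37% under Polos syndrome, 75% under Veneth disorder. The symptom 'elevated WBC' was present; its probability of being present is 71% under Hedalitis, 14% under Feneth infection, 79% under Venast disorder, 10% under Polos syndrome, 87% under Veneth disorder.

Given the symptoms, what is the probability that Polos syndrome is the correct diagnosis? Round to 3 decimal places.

Multiply each prior by the joint likelihood of the symptom pattern:
  Hedalitis: 0.216 × 0.34 × 0.69 × 0.59 × 0.71 = 0.021227
  Feneth infection: 0.190 × 0.36 × 0.88 × 0.47 × 0.14 = 0.0039606
  Venast disorder: 0.185 × 0.70 × 0.95 × 0.95 × 0.79 = 0.09233
  Polos syndrome: 0.258 × 0.71 × 0.10 × 0.37 × 0.10 = 0.00067777
  Veneth disorder: 0.151 × 0.22 × 0.17 × 0.75 × 0.87 = 0.0036849
Marginal likelihood of the evidence = 0.12188.
P(Polos syndrome | evidence) = 0.00067777 / 0.12188 ≈ 0.006.

0.006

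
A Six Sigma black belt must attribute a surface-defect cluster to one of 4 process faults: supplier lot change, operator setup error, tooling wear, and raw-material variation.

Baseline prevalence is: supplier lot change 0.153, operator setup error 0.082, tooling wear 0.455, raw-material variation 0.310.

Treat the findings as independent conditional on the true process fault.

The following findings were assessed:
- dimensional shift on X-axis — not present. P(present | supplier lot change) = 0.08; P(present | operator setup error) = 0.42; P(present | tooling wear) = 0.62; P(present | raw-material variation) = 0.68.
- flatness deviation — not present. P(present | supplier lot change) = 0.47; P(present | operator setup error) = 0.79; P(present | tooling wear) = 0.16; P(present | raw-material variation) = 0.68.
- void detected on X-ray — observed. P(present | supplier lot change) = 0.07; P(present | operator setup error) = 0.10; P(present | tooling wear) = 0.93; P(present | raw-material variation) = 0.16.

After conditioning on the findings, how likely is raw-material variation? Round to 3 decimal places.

0.035

For each hypothesis, the unnormalized posterior weight is prior × product of the finding likelihoods (using 1 − P(present | H) for each absent finding):
  supplier lot change: 0.153 × (1 − 0.08) × (1 − 0.47) × 0.07 = 0.0052222
  operator setup error: 0.082 × (1 − 0.42) × (1 − 0.79) × 0.10 = 0.00099876
  tooling wear: 0.455 × (1 − 0.62) × (1 − 0.16) × 0.93 = 0.13507
  raw-material variation: 0.310 × (1 − 0.68) × (1 − 0.68) × 0.16 = 0.005079
Normalizing constant Z = 0.0052222 + 0.00099876 + 0.13507 + 0.005079 = 0.14637.
P(raw-material variation | evidence) = 0.005079 / 0.14637 ≈ 0.035.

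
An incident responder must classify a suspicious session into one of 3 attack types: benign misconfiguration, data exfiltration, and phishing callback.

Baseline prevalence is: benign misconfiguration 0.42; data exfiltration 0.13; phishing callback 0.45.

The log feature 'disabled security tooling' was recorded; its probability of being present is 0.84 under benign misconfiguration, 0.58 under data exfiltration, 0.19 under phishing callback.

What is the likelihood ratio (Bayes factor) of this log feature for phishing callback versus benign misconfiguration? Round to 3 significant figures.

The Bayes factor is the ratio of the two likelihoods.
  phishing callback: 0.19
  benign misconfiguration: 0.84
Bayes factor = 0.19 / 0.84 ≈ 0.226

0.226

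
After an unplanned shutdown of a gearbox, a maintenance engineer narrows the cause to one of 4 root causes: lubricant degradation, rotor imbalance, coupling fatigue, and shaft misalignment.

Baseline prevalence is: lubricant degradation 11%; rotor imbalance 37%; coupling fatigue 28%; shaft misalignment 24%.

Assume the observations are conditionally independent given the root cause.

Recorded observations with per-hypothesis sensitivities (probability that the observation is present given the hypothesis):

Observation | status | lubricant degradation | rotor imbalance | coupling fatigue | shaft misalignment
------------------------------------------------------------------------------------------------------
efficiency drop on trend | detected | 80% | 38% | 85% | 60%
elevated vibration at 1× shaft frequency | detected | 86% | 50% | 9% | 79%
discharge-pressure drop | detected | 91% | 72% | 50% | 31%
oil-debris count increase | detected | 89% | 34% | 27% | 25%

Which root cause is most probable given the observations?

lubricant degradation

For each hypothesis, the unnormalized posterior weight is prior × product of the observation likelihoods:
  lubricant degradation: 0.11 × 0.80 × 0.86 × 0.91 × 0.89 = 0.061293
  rotor imbalance: 0.37 × 0.38 × 0.50 × 0.72 × 0.34 = 0.017209
  coupling fatigue: 0.28 × 0.85 × 0.09 × 0.50 × 0.27 = 0.0028917
  shaft misalignment: 0.24 × 0.60 × 0.79 × 0.31 × 0.25 = 0.0088164
Marginal likelihood of the evidence = 0.090211.
P(lubricant degradation | evidence) ≈ 0.061293 / 0.090211 ≈ 0.679
P(rotor imbalance | evidence) ≈ 0.017209 / 0.090211 ≈ 0.191
P(coupling fatigue | evidence) ≈ 0.0028917 / 0.090211 ≈ 0.032
P(shaft misalignment | evidence) ≈ 0.0088164 / 0.090211 ≈ 0.098
The largest is 0.679, so lubricant degradation is most probable.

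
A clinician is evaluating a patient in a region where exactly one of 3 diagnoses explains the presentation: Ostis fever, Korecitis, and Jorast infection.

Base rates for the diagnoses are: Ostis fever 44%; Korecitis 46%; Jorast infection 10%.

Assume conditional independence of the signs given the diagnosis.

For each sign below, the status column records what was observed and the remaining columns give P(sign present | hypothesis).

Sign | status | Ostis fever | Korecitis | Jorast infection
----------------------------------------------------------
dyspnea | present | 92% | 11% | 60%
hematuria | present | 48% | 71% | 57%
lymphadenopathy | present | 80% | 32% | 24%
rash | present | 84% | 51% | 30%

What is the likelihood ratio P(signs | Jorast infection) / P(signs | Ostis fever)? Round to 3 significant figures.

0.0830

Joint likelihood of the sign pattern under each hypothesis:
  Jorast infection: 0.60 × 0.57 × 0.24 × 0.30 = 0.024624
  Ostis fever: 0.92 × 0.48 × 0.80 × 0.84 = 0.29676
Bayes factor = 0.024624 / 0.29676 ≈ 0.0830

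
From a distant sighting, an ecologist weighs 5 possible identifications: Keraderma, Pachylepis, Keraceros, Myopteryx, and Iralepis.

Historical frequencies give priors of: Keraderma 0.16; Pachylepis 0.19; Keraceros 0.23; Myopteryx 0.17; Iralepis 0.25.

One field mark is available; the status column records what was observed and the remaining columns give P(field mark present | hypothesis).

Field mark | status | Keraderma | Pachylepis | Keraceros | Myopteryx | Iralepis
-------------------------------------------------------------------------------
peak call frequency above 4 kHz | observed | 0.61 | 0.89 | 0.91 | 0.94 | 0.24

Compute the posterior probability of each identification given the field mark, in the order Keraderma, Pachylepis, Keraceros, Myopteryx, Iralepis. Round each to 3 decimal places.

Multiply each prior by the likelihood of the field mark:
  Keraderma: 0.16 × 0.61 = 0.0976
  Pachylepis: 0.19 × 0.89 = 0.1691
  Keraceros: 0.23 × 0.91 = 0.2093
  Myopteryx: 0.17 × 0.94 = 0.1598
  Iralepis: 0.25 × 0.24 = 0.06
Marginal likelihood of the evidence = 0.6958.
P(Keraderma | evidence) = 0.0976 / 0.6958 ≈ 0.140
P(Pachylepis | evidence) = 0.1691 / 0.6958 ≈ 0.243
P(Keraceros | evidence) = 0.2093 / 0.6958 ≈ 0.301
P(Myopteryx | evidence) = 0.1598 / 0.6958 ≈ 0.230
P(Iralepis | evidence) = 0.06 / 0.6958 ≈ 0.086

0.140, 0.243, 0.301, 0.230, 0.086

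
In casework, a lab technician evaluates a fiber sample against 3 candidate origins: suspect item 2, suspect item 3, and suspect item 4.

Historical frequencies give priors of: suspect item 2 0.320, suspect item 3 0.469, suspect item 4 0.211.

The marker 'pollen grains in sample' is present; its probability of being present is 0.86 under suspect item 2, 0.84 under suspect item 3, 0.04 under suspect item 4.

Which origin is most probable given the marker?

suspect item 3

By Bayes' rule, the unnormalized weight for each hypothesis is prior × likelihood:
  suspect item 2: 0.320 × 0.86 = 0.2752
  suspect item 3: 0.469 × 0.84 = 0.39396
  suspect item 4: 0.211 × 0.04 = 0.00844
Marginal likelihood of the evidence = 0.6776.
P(suspect item 2 | evidence) ≈ 0.2752 / 0.6776 ≈ 0.406
P(suspect item 3 | evidence) ≈ 0.39396 / 0.6776 ≈ 0.581
P(suspect item 4 | evidence) ≈ 0.00844 / 0.6776 ≈ 0.012
The largest is 0.581, so suspect item 3 is most probable.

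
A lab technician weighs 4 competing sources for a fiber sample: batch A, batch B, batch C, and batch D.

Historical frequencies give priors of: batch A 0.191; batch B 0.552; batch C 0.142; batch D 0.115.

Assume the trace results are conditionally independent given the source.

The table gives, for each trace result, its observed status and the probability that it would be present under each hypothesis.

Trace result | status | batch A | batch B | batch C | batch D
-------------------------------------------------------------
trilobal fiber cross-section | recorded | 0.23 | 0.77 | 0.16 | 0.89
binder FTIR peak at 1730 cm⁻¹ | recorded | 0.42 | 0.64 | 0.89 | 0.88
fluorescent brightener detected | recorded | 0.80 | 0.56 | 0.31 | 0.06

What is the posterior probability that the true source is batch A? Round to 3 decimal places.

For each hypothesis, the unnormalized posterior weight is prior × product of the trace result likelihoods:
  batch A: 0.191 × 0.23 × 0.42 × 0.80 = 0.01476
  batch B: 0.552 × 0.77 × 0.64 × 0.56 = 0.15233
  batch C: 0.142 × 0.16 × 0.89 × 0.31 = 0.0062684
  batch D: 0.115 × 0.89 × 0.88 × 0.06 = 0.0054041
Normalizing constant Z = 0.01476 + 0.15233 + 0.0062684 + 0.0054041 = 0.17877.
P(batch A | evidence) = 0.01476 / 0.17877 ≈ 0.083.

0.083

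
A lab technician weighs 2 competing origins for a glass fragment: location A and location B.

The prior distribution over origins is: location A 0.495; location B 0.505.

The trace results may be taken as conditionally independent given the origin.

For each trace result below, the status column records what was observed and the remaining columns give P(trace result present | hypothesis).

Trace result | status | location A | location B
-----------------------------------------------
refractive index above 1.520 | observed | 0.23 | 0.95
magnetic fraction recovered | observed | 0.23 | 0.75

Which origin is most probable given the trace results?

location B

For each hypothesis, the unnormalized posterior weight is prior × product of the trace result likelihoods:
  location A: 0.495 × 0.23 × 0.23 = 0.026186
  location B: 0.505 × 0.95 × 0.75 = 0.35981
Normalizing constant Z = 0.026186 + 0.35981 = 0.386.
P(location A | evidence) ≈ 0.026186 / 0.386 ≈ 0.068
P(location B | evidence) ≈ 0.35981 / 0.386 ≈ 0.932
The largest is 0.932, so location B is most probable.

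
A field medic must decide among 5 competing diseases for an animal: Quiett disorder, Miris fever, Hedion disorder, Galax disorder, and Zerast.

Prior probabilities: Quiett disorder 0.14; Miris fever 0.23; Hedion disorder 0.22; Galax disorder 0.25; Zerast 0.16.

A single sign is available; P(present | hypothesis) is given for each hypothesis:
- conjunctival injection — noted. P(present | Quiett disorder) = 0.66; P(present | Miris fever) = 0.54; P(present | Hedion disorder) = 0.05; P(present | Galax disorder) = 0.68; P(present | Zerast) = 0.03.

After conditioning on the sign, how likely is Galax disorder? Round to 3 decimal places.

0.422

By Bayes' rule, the unnormalized weight for each hypothesis is prior × likelihood:
  Quiett disorder: 0.14 × 0.66 = 0.0924
  Miris fever: 0.23 × 0.54 = 0.1242
  Hedion disorder: 0.22 × 0.05 = 0.011
  Galax disorder: 0.25 × 0.68 = 0.17
  Zerast: 0.16 × 0.03 = 0.0048
The unnormalized weights sum to 0.4024.
P(Galax disorder | evidence) = 0.17 / 0.4024 ≈ 0.422.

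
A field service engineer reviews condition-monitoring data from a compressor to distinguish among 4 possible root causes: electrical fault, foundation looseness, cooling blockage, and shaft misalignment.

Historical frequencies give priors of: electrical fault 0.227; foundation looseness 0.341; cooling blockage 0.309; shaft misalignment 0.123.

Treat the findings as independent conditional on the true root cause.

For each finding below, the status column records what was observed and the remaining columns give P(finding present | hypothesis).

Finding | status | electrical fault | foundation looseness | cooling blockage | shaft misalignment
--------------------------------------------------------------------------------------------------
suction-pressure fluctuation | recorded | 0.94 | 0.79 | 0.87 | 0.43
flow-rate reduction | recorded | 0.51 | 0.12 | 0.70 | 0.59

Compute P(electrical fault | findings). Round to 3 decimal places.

For each hypothesis, the unnormalized posterior weight is prior × product of the finding likelihoods:
  electrical fault: 0.227 × 0.94 × 0.51 = 0.10882
  foundation looseness: 0.341 × 0.79 × 0.12 = 0.032327
  cooling blockage: 0.309 × 0.87 × 0.70 = 0.18818
  shaft misalignment: 0.123 × 0.43 × 0.59 = 0.031205
Normalizing constant Z = 0.10882 + 0.032327 + 0.18818 + 0.031205 = 0.36054.
P(electrical fault | evidence) = 0.10882 / 0.36054 ≈ 0.302.

0.302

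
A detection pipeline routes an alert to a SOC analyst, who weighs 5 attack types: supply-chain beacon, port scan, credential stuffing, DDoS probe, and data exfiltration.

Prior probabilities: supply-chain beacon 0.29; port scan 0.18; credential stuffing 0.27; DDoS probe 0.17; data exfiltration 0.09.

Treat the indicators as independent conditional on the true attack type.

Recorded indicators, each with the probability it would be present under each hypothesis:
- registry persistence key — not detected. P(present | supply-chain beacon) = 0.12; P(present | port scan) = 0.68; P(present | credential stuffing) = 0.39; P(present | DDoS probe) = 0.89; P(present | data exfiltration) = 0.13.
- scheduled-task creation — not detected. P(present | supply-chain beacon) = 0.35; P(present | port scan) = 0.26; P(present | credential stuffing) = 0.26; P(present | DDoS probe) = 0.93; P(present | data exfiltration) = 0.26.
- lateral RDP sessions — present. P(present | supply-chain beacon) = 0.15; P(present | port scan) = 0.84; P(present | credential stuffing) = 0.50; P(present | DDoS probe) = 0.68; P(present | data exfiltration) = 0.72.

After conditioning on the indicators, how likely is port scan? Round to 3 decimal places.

0.218

By Bayes' rule with conditional independence, the unnormalized weight for each hypothesis is prior × ∏ likelihoods (using 1 − P(present | H) for each absent indicator):
  supply-chain beacon: 0.29 × (1 − 0.12) × (1 − 0.35) × 0.15 = 0.024882
  port scan: 0.18 × (1 − 0.68) × (1 − 0.26) × 0.84 = 0.035804
  credential stuffing: 0.27 × (1 − 0.39) × (1 − 0.26) × 0.50 = 0.060939
  DDoS probe: 0.17 × (1 − 0.89) × (1 − 0.93) × 0.68 = 0.00089012
  data exfiltration: 0.09 × (1 − 0.13) × (1 − 0.26) × 0.72 = 0.041718
The unnormalized weights sum to 0.16423.
P(port scan | evidence) = 0.035804 / 0.16423 ≈ 0.218.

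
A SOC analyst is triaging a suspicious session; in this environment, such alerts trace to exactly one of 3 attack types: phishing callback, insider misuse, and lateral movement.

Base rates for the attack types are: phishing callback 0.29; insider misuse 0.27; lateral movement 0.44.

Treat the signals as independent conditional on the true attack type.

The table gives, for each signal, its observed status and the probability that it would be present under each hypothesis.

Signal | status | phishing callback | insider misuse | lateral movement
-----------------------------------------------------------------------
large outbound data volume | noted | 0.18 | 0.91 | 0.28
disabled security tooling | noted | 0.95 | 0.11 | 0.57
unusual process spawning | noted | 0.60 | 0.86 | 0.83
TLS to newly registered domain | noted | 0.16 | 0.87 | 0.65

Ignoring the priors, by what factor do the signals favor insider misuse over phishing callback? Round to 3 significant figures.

Joint likelihood of the signal pattern under each hypothesis:
  insider misuse: 0.91 × 0.11 × 0.86 × 0.87 = 0.074895
  phishing callback: 0.18 × 0.95 × 0.60 × 0.16 = 0.016416
Bayes factor = 0.074895 / 0.016416 ≈ 4.56

4.56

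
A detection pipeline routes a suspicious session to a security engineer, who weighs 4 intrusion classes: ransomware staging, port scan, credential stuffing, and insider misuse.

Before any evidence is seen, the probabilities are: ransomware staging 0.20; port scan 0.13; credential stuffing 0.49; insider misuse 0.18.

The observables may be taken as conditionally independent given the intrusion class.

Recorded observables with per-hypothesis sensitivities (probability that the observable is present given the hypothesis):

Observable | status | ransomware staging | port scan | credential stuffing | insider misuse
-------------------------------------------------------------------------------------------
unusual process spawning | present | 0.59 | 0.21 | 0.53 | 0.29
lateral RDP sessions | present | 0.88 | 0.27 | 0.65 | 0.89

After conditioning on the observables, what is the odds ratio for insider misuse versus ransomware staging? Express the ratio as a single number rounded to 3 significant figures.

Posterior odds equal prior odds times the likelihood ratio; only the two competing hypotheses matter.
  insider misuse: 0.18 × 0.29 × 0.89 = 0.046458
  ransomware staging: 0.20 × 0.59 × 0.88 = 0.10384
Posterior odds = 0.046458 / 0.10384 ≈ 0.447.

0.447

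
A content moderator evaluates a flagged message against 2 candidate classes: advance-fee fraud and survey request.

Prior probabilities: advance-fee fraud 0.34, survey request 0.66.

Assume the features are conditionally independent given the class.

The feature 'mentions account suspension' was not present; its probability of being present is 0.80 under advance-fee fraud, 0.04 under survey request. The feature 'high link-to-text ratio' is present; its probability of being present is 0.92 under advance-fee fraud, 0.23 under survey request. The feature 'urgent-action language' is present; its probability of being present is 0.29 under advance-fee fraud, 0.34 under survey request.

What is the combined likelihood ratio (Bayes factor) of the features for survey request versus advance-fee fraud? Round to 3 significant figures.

1.41

The Bayes factor is the ratio of the joint likelihoods of the feature pattern under the two hypotheses (using 1 − P(present | H) for each absent feature).
  survey request: (1 − 0.04) × 0.23 × 0.34 = 0.075072
  advance-fee fraud: (1 − 0.80) × 0.92 × 0.29 = 0.05336
Bayes factor = 0.075072 / 0.05336 ≈ 1.41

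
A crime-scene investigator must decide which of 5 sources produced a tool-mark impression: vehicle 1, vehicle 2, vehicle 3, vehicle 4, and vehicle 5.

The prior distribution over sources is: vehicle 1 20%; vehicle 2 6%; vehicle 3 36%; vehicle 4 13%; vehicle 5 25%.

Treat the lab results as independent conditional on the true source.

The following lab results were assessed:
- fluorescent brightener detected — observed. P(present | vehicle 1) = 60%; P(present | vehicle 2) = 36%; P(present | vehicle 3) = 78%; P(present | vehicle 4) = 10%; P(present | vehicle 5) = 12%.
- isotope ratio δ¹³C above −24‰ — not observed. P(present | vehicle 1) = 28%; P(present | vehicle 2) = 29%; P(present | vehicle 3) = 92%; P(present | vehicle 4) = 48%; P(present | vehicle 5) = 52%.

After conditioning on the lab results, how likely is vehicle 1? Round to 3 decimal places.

For each hypothesis, the unnormalized posterior weight is prior × product of the lab result likelihoods (using 1 − P(present | H) for each absent lab result):
  vehicle 1: 0.20 × 0.60 × (1 − 0.28) = 0.0864
  vehicle 2: 0.06 × 0.36 × (1 − 0.29) = 0.015336
  vehicle 3: 0.36 × 0.78 × (1 − 0.92) = 0.022464
  vehicle 4: 0.13 × 0.10 × (1 − 0.48) = 0.00676
  vehicle 5: 0.25 × 0.12 × (1 − 0.52) = 0.0144
Marginal likelihood of the evidence = 0.14536.
P(vehicle 1 | evidence) = 0.0864 / 0.14536 ≈ 0.594.

0.594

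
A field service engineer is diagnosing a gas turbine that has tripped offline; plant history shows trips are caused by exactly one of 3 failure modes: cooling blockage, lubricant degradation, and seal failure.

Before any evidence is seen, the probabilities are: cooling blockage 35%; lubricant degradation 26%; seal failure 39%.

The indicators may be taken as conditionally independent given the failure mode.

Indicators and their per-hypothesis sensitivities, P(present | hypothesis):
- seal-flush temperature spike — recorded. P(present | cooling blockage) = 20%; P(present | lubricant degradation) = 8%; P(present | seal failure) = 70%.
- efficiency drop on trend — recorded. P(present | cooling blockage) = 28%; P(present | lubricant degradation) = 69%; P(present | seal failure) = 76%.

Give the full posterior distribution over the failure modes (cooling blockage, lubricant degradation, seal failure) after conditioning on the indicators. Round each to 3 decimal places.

0.081, 0.059, 0.859

For each hypothesis, the unnormalized posterior weight is prior × product of the indicator likelihoods:
  cooling blockage: 0.35 × 0.20 × 0.28 = 0.0196
  lubricant degradation: 0.26 × 0.08 × 0.69 = 0.014352
  seal failure: 0.39 × 0.70 × 0.76 = 0.20748
Marginal likelihood of the evidence = 0.24143.
P(cooling blockage | evidence) = 0.0196 / 0.24143 ≈ 0.081
P(lubricant degradation | evidence) = 0.014352 / 0.24143 ≈ 0.059
P(seal failure | evidence) = 0.20748 / 0.24143 ≈ 0.859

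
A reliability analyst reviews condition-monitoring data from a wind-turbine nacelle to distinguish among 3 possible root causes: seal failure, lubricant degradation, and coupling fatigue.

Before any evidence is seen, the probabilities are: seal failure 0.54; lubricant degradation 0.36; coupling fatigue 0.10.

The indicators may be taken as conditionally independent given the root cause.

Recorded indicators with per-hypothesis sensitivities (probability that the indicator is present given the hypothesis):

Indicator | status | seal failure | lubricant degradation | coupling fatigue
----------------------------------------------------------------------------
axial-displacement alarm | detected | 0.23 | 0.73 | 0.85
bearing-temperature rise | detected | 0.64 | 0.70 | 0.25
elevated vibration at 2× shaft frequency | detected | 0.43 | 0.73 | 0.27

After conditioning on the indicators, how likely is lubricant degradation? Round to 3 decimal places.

By Bayes' rule with conditional independence, the unnormalized weight for each hypothesis is prior × ∏ likelihoods:
  seal failure: 0.54 × 0.23 × 0.64 × 0.43 = 0.03418
  lubricant degradation: 0.36 × 0.73 × 0.70 × 0.73 = 0.13429
  coupling fatigue: 0.10 × 0.85 × 0.25 × 0.27 = 0.0057375
The unnormalized weights sum to 0.17421.
P(lubricant degradation | evidence) = 0.13429 / 0.17421 ≈ 0.771.

0.771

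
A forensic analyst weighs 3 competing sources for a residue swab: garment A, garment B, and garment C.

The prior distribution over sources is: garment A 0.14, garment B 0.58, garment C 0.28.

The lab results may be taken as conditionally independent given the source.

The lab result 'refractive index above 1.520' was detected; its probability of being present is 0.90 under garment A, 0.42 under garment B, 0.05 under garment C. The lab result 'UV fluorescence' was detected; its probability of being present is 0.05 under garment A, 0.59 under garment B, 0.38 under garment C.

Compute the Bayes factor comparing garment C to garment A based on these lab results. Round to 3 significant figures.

0.422

Take the product of per-lab result likelihoods under each hypothesis, then divide.
  garment C: 0.05 × 0.38 = 0.019
  garment A: 0.90 × 0.05 = 0.045
Bayes factor = 0.019 / 0.045 ≈ 0.422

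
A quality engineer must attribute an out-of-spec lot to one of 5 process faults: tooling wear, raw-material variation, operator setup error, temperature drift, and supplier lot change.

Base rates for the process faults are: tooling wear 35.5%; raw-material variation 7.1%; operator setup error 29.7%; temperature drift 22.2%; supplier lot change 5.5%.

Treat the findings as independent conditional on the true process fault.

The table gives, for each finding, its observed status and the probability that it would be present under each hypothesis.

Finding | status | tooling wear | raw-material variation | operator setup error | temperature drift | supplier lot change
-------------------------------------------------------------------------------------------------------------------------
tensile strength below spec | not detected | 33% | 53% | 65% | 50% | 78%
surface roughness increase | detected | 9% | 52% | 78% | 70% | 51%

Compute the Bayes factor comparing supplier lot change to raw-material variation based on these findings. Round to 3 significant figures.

Joint likelihood of the evidence pattern under each hypothesis (using 1 − P(present | H) for each absent finding):
  supplier lot change: (1 − 0.78) × 0.51 = 0.1122
  raw-material variation: (1 − 0.53) × 0.52 = 0.2444
Bayes factor = 0.1122 / 0.2444 ≈ 0.459

0.459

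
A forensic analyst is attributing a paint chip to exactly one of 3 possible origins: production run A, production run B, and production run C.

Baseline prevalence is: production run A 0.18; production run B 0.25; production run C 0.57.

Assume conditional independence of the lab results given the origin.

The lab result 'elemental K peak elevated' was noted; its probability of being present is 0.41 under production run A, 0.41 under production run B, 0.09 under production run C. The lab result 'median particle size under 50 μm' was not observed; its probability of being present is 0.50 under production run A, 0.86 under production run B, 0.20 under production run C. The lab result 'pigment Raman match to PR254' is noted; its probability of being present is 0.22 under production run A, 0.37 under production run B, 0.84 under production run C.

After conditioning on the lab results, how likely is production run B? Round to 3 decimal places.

0.111

For each hypothesis, the unnormalized posterior weight is prior × product of the lab result likelihoods (using 1 − P(present | H) for each absent lab result):
  production run A: 0.18 × 0.41 × (1 − 0.50) × 0.22 = 0.008118
  production run B: 0.25 × 0.41 × (1 − 0.86) × 0.37 = 0.0053095
  production run C: 0.57 × 0.09 × (1 − 0.20) × 0.84 = 0.034474
Marginal likelihood of the evidence = 0.047901.
P(production run B | evidence) = 0.0053095 / 0.047901 ≈ 0.111.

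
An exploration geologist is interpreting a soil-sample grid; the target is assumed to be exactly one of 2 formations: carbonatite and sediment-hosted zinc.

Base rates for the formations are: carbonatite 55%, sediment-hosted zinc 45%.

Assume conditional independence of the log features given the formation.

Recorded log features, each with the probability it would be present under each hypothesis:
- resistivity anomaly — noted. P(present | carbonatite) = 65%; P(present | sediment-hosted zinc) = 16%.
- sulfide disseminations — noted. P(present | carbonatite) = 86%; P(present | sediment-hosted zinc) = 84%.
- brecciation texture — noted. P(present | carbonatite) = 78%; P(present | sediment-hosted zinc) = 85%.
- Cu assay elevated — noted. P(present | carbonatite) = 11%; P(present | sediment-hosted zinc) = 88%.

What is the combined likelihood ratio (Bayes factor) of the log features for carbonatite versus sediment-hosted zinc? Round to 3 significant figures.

0.477

The Bayes factor is the ratio of the joint likelihoods of the log feature pattern under the two hypotheses.
  carbonatite: 0.65 × 0.86 × 0.78 × 0.11 = 0.047962
  sediment-hosted zinc: 0.16 × 0.84 × 0.85 × 0.88 = 0.10053
Bayes factor = 0.047962 / 0.10053 ≈ 0.477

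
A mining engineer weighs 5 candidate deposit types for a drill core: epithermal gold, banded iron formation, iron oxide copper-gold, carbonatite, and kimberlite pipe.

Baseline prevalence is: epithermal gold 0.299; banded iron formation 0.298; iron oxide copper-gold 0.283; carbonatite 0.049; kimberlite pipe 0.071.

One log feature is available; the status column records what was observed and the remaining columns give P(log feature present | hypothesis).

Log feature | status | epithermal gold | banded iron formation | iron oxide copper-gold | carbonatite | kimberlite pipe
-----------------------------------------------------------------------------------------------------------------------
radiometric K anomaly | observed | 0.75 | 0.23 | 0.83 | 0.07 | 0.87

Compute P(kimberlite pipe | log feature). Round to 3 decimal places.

For each hypothesis, the unnormalized posterior weight is prior × likelihood:
  epithermal gold: 0.299 × 0.75 = 0.22425
  banded iron formation: 0.298 × 0.23 = 0.06854
  iron oxide copper-gold: 0.283 × 0.83 = 0.23489
  carbonatite: 0.049 × 0.07 = 0.00343
  kimberlite pipe: 0.071 × 0.87 = 0.06177
Normalizing constant Z = 0.22425 + 0.06854 + 0.23489 + 0.00343 + 0.06177 = 0.59288.
P(kimberlite pipe | evidence) = 0.06177 / 0.59288 ≈ 0.104.

0.104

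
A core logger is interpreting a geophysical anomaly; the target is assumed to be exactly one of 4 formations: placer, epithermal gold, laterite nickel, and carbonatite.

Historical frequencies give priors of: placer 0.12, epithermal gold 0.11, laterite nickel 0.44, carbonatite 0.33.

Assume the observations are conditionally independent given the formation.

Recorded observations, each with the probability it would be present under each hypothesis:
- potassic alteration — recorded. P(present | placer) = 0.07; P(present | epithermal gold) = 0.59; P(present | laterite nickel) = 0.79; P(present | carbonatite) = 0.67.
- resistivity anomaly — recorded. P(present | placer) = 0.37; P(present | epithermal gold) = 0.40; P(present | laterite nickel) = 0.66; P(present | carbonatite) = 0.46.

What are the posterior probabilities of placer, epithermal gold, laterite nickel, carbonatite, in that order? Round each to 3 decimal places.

0.009, 0.072, 0.637, 0.282

Multiply each prior by the joint likelihood of the evidence pattern:
  placer: 0.12 × 0.07 × 0.37 = 0.003108
  epithermal gold: 0.11 × 0.59 × 0.40 = 0.02596
  laterite nickel: 0.44 × 0.79 × 0.66 = 0.22942
  carbonatite: 0.33 × 0.67 × 0.46 = 0.10171
Marginal likelihood of the evidence = 0.36019.
P(placer | evidence) = 0.003108 / 0.36019 ≈ 0.009
P(epithermal gold | evidence) = 0.02596 / 0.36019 ≈ 0.072
P(laterite nickel | evidence) = 0.22942 / 0.36019 ≈ 0.637
P(carbonatite | evidence) = 0.10171 / 0.36019 ≈ 0.282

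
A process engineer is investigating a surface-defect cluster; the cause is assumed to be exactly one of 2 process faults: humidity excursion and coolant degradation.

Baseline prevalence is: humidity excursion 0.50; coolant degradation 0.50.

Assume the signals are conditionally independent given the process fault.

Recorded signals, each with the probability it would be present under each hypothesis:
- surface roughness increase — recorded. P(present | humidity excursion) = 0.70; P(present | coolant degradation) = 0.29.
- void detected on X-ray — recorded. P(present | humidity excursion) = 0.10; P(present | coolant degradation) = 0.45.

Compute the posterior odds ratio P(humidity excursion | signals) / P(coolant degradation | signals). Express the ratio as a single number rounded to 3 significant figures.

0.536

Unnormalized posterior weight (prior times the signal likelihoods) for each of the two hypotheses:
  humidity excursion: 0.50 × 0.70 × 0.10 = 0.035
  coolant degradation: 0.50 × 0.29 × 0.45 = 0.06525
Odds(humidity excursion : coolant degradation) = 0.035 / 0.06525 ≈ 0.536.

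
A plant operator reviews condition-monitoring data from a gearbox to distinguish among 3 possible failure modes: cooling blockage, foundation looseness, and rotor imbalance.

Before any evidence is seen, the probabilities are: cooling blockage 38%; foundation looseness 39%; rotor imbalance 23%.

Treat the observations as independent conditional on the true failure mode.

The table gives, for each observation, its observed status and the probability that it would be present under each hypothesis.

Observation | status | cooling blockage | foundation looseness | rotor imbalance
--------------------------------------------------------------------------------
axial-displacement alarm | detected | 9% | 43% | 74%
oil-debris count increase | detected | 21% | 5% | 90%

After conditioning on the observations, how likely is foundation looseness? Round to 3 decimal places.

0.050

For each hypothesis, the unnormalized posterior weight is prior × product of the observation likelihoods:
  cooling blockage: 0.38 × 0.09 × 0.21 = 0.007182
  foundation looseness: 0.39 × 0.43 × 0.05 = 0.008385
  rotor imbalance: 0.23 × 0.74 × 0.90 = 0.15318
The unnormalized weights sum to 0.16875.
P(foundation looseness | evidence) = 0.008385 / 0.16875 ≈ 0.050.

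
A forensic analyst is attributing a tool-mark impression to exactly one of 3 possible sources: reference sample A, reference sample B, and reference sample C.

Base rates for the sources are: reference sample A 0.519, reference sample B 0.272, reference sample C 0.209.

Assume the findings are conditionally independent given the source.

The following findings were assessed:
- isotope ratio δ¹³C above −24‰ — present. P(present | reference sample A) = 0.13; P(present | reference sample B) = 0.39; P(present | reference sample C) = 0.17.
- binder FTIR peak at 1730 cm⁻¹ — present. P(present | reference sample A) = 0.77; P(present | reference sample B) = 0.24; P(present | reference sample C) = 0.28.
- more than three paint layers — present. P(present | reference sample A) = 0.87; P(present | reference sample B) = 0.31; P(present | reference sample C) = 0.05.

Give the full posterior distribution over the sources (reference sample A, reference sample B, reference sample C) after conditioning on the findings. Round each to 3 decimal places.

For each hypothesis, the unnormalized posterior weight is prior × product of the finding likelihoods:
  reference sample A: 0.519 × 0.13 × 0.77 × 0.87 = 0.045198
  reference sample B: 0.272 × 0.39 × 0.24 × 0.31 = 0.0078924
  reference sample C: 0.209 × 0.17 × 0.28 × 0.05 = 0.00049742
Normalizing constant Z = 0.045198 + 0.0078924 + 0.00049742 = 0.053588.
P(reference sample A | evidence) = 0.045198 / 0.053588 ≈ 0.843
P(reference sample B | evidence) = 0.0078924 / 0.053588 ≈ 0.147
P(reference sample C | evidence) = 0.00049742 / 0.053588 ≈ 0.009

0.843, 0.147, 0.009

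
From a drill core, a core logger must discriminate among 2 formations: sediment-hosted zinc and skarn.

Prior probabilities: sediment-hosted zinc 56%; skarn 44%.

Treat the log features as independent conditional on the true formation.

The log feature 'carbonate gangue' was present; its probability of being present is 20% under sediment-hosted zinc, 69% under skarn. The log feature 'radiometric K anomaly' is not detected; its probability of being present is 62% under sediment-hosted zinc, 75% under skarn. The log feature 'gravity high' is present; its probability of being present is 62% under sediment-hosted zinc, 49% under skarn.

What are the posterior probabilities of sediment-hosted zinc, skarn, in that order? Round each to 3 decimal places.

Multiply each prior by the joint likelihood of the log feature pattern (using 1 − P(present | H) for each absent log feature):
  sediment-hosted zinc: 0.56 × 0.20 × (1 − 0.62) × 0.62 = 0.026387
  skarn: 0.44 × 0.69 × (1 − 0.75) × 0.49 = 0.037191
Normalizing constant Z = 0.026387 + 0.037191 = 0.063578.
P(sediment-hosted zinc | evidence) = 0.026387 / 0.063578 ≈ 0.415
P(skarn | evidence) = 0.037191 / 0.063578 ≈ 0.585

0.415, 0.585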